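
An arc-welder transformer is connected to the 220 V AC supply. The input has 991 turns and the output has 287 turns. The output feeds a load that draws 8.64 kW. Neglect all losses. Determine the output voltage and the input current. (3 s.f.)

V_out ≈ 63.7 V, I_in ≈ 39.3 A

V_out = V_in × N_out/N_in = 220 × 287/991 = 63.713 V.
I_out = P/V_out = 8640/63.713 = 135.61 A.
I_in = I_out × N_out/N_in = 135.61 × 287/991 = 39.3 A.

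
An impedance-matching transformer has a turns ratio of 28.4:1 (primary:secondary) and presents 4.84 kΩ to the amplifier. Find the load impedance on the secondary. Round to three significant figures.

Z_s ≈ 6.00 Ω

Z_s = Z_p/(N_p/N_s)² = 4840/28.4² = 6.00 Ω.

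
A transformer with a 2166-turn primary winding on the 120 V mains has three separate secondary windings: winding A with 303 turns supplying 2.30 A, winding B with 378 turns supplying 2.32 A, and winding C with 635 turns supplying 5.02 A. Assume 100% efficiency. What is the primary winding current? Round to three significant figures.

I_p ≈ 2.20 A

V_A = 120 × 303/2166 = 16.787 V; V_B = 120 × 378/2166 = 20.942 V; V_C = 120 × 635/2166 = 35.180 V.
P_out = V_A I_A + V_B I_B + V_C I_C = 16.787×2.30 + 20.942×2.32 + 35.180×5.02 = 38.609 + 48.585 + 176.60 = 263.80 W.
Ideal ⇒ P_in = P_out, so I_p = P_out/V_p = 263.80/120 = 2.20 A.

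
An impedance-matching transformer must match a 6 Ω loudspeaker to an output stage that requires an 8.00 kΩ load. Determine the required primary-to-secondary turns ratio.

Z_p/Z_s = (N_p/N_s)², so N_p/N_s = √(8000/6) = √1330 = 36.5.

N_p/N_s ≈ 36.5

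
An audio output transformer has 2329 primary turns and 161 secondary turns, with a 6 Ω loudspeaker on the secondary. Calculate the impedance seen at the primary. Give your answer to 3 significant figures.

Z_p ≈ 1260 Ω

Z_p = (N_p/N_s)² × Z_s = (2329/161)² × 6 = 1260 Ω.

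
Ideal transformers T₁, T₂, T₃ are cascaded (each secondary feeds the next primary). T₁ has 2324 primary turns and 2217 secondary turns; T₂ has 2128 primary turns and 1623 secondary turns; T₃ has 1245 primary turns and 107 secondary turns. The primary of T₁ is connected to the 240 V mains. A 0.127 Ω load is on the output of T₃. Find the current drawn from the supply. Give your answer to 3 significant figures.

Secondary of T₁: V = 240.00 × 2217/2324 = 228.95 V.
Secondary of T₂: V = 228.95 × 1623/2128 = 174.62 V.
Secondary of T₃: V = 174.62 × 107/1245 = 15.007 V.
I_load = 15.007/0.127 = 118.17 A, so P_out = 15.007 × 118.17 = 1773.4 W.
All ideal ⇒ P_in = P_out, so I_supply = 1773.4/240 = 7.39 A.

I_supply ≈ 7.39 A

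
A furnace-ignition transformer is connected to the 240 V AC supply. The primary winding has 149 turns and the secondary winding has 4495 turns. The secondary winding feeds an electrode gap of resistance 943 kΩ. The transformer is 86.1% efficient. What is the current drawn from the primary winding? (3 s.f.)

I_p ≈ 0.269 A

V_s = 240 × 4495/149 = 7240.3 V.
I_s = V_s/R = 7240.3/943000 = 0.0076779 A.
P_out = V_s I_s = 7240.3 × 0.0076779 = 55.590 W.
P_in = P_out/η = 55.590/0.861 = 64.565 W.
I_p = P_in/V_p = 64.565/240 = 0.269 A.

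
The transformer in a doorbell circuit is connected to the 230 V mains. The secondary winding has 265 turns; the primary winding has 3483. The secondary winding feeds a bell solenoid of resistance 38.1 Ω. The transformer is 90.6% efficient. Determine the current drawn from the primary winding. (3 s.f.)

V_s = 230 × 265/3483 = 17.499 V.
I_s = V_s/R = 17.499/38.1 = 0.45930 A.
P_out = V_s I_s = 17.499 × 0.45930 = 8.0374 W.
P_in = P_out/η = 8.0374/0.906 = 8.8713 W.
I_p = P_in/V_p = 8.8713/230 = 0.0386 A.

I_p ≈ 0.0386 A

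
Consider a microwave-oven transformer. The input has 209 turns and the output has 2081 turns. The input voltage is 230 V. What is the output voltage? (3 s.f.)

V_out ≈ 2290 V

V_out/V_in = N_out/N_in, so V_out = 230 × 2081/209 = 2290 V.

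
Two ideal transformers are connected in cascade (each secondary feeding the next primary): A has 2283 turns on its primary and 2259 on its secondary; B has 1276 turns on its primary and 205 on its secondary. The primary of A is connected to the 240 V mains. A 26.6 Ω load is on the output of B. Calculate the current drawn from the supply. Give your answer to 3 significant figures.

Secondary of A: V = 240.00 × 2259/2283 = 237.48 V.
Secondary of B: V = 237.48 × 205/1276 = 38.153 V.
I_load = 38.153/26.6 = 1.4343 A, so P_out = 38.153 × 1.4343 = 54.723 W.
All ideal ⇒ P_in = P_out, so I_supply = 54.723/240 = 0.228 A.

I_supply ≈ 0.228 A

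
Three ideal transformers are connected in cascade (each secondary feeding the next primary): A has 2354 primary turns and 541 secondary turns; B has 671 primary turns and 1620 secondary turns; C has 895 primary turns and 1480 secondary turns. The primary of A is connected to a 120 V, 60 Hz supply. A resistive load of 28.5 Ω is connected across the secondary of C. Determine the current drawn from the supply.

I_supply ≈ 3.54 A

Secondary of A: V = 120.00 × 541/2354 = 27.579 V.
Secondary of B: V = 27.579 × 1620/671 = 66.583 V.
Secondary of C: V = 66.583 × 1480/895 = 110.10 V.
I_load = 110.10/28.5 = 3.8633 A, so P_out = 110.10 × 3.8633 = 425.36 W.
All ideal ⇒ P_in = P_out, so I_supply = 425.36/120 = 3.54 A.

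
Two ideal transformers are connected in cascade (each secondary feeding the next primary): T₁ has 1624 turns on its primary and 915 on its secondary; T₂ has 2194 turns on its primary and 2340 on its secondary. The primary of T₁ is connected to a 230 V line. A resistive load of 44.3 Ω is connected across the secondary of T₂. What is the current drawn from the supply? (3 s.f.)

Secondary of T₁: V = 230.00 × 915/1624 = 129.59 V.
Secondary of T₂: V = 129.59 × 2340/2194 = 138.21 V.
I_load = 138.21/44.3 = 3.1199 A, so P_out = 138.21 × 3.1199 = 431.20 W.
All ideal ⇒ P_in = P_out, so I_supply = 431.20/230 = 1.87 A.

I_supply ≈ 1.87 A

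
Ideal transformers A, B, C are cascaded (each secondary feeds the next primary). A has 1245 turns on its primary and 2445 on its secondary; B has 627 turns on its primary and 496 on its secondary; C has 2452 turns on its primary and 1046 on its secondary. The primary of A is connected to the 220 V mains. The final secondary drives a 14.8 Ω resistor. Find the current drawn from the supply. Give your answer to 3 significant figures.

I_supply ≈ 6.53 A

Secondary of A: V = 220.00 × 2445/1245 = 432.05 V.
Secondary of B: V = 432.05 × 496/627 = 341.78 V.
Secondary of C: V = 341.78 × 1046/2452 = 145.80 V.
I_load = 145.80/14.8 = 9.8514 A, so P_out = 145.80 × 9.8514 = 1436.3 W.
All ideal ⇒ P_in = P_out, so I_supply = 1436.3/220 = 6.53 A.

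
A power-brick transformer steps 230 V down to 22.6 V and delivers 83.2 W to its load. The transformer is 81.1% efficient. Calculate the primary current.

P_in = P_out/η = 83.2/0.811 = 102.59 W.
I_p = P_in/V_p = 102.59/230 = 0.446 A.

I_p ≈ 0.446 A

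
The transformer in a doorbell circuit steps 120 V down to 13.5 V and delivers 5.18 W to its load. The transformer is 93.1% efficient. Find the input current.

P_in = P_out/η = 5.18/0.931 = 5.5639 W.
I_in = P_in/V_in = 5.5639/120 = 0.0464 A.

I_in ≈ 0.0464 A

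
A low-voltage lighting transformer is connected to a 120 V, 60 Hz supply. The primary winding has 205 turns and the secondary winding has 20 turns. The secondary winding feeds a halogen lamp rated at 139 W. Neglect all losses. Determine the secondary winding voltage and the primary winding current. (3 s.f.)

V_s ≈ 11.7 V, I_p ≈ 1.16 A

V_s = V_p × N_s/N_p = 120 × 20/205 = 11.707 V.
I_s = P/V_s = 139/11.707 = 11.873 A.
I_p = I_s × N_s/N_p = 11.873 × 20/205 = 1.16 A.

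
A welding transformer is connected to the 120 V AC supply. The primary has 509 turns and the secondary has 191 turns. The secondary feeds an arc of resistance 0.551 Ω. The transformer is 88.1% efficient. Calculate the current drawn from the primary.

V_s = 120 × 191/509 = 45.029 V.
I_s = V_s/R = 45.029/0.551 = 81.723 A.
P_out = V_s I_s = 45.029 × 81.723 = 3680.0 W.
P_in = P_out/η = 3680.0/0.881 = 4177.0 W.
I_p = P_in/V_p = 4177.0/120 = 34.8 A.

I_p ≈ 34.8 A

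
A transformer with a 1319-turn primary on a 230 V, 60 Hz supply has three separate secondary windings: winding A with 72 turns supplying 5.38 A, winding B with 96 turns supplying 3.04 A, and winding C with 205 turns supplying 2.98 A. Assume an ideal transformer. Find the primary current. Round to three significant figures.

I_p ≈ 0.978 A

V_A = 230 × 72/1319 = 12.555 V; V_B = 230 × 96/1319 = 16.740 V; V_C = 230 × 205/1319 = 35.747 V.
P_out = V_A I_A + V_B I_B + V_C I_C = 12.555×5.38 + 16.740×3.04 + 35.747×2.98 = 67.546 + 50.889 + 106.53 = 224.96 W.
Ideal ⇒ P_in = P_out, so I_p = P_out/V_p = 224.96/230 = 0.978 A.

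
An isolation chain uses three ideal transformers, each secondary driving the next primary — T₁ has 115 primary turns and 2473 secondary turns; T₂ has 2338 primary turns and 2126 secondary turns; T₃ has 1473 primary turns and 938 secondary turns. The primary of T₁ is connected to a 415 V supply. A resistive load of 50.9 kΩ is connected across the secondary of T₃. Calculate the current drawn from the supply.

After T₁: V = 415.00 × 2473/115 = 8924.3 V.
After T₂: V = 8924.3 × 2126/2338 = 8115.1 V.
After T₃: V = 8115.1 × 938/1473 = 5167.7 V.
I_load = 5167.7/50900 = 0.10153 A, so P_out = 5167.7 × 0.10153 = 524.65 W.
All ideal ⇒ P_in = P_out, so I_supply = 524.65/415 = 1.26 A.

I_supply ≈ 1.26 A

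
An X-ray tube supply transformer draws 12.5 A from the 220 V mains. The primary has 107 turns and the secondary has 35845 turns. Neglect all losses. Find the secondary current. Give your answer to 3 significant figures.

I_s ≈ 0.0373 A

I_s/I_p = N_p/N_s, so I_s = 12.5 × 107/35845 = 0.0373 A.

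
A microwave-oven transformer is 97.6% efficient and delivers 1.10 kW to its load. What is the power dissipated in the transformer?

P_loss ≈ 27.0 W

P_in = P_out/η = 1100/0.976 = 1127.05 W.
P_loss = P_in − P_out = 1127.05 − 1100 = 27.0 W.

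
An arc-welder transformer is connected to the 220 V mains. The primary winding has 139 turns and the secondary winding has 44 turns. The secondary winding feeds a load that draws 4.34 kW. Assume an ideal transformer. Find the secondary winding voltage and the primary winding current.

V_s = V_p × N_s/N_p = 220 × 44/139 = 69.640 V.
I_s = P/V_s = 4340/69.640 = 62.320 A.
I_p = I_s × N_s/N_p = 62.320 × 44/139 = 19.7 A.

V_s ≈ 69.6 V, I_p ≈ 19.7 A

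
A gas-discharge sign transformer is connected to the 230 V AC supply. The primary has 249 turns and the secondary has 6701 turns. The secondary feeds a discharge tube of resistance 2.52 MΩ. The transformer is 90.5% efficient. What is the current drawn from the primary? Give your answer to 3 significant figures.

I_p ≈ 0.0730 A

V_s = 230 × 6701/249 = 6189.7 V.
I_s = V_s/R = 6189.7/(2.52×10^6) = 0.0024562 A.
P_out = V_s I_s = 6189.7 × 0.0024562 = 15.203 W.
P_in = P_out/η = 15.203/0.905 = 16.799 W.
I_p = P_in/V_p = 16.799/230 = 0.0730 A.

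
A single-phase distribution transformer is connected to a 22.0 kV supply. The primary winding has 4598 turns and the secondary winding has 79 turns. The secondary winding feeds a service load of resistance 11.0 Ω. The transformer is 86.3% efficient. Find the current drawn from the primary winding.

I_p ≈ 0.684 A

V_s = 22000 × 79/4598 = 377.99 V.
I_s = V_s/R = 377.99/11.0 = 34.363 A.
P_out = V_s I_s = 377.99 × 34.363 = 12989 W.
P_in = P_out/η = 12989/0.863 = 15051 W.
I_p = P_in/V_p = 15051/22000 = 0.684 A.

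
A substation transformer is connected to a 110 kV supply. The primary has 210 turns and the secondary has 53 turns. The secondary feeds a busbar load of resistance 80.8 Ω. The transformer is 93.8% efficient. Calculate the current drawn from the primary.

V_s = 110000 × 53/210 = 27762 V.
I_s = V_s/R = 27762/80.8 = 343.59 A.
P_out = V_s I_s = 27762 × 343.59 = 9.5387×10^6 W.
P_in = P_out/η = 9.5387×10^6/0.938 = 1.0169×10^7 W.
I_p = P_in/V_p = 1.0169×10^7/110000 = 92.4 A.

I_p ≈ 92.4 A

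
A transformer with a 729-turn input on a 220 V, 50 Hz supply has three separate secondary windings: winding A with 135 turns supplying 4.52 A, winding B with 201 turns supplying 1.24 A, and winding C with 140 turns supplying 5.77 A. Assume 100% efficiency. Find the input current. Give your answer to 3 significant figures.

I_in ≈ 2.29 A

V_A = 220 × 135/729 = 40.741 V; V_B = 220 × 201/729 = 60.658 V; V_C = 220 × 140/729 = 42.250 V.
P_out = V_A I_A + V_B I_B + V_C I_C = 40.741×4.52 + 60.658×1.24 + 42.250×5.77 = 184.15 + 75.216 + 243.78 = 503.15 W.
Ideal ⇒ P_in = P_out, so I_in = P_out/V_in = 503.15/220 = 2.29 A.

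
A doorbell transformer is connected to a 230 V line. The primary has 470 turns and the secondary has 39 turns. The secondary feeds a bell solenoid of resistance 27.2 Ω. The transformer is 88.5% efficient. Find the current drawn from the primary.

I_p ≈ 0.0658 A

V_s = 230 × 39/470 = 19.085 V.
I_s = V_s/R = 19.085/27.2 = 0.70166 A.
P_out = V_s I_s = 19.085 × 0.70166 = 13.391 W.
P_in = P_out/η = 13.391/0.885 = 15.131 W.
I_p = P_in/V_p = 15.131/230 = 0.0658 A.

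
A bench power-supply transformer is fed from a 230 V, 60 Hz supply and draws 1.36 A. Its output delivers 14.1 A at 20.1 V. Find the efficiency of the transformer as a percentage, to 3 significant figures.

P_in = 230 × 1.36 = 312.800 W.
P_out = 20.1 × 14.1 = 283.410 W.
η = P_out/P_in = 283.410/312.800 = 0.906.

η ≈ 90.6%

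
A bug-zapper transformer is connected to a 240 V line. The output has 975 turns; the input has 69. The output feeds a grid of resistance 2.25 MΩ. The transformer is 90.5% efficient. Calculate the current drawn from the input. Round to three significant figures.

V_out = 240 × 975/69 = 3391.3 V.
I_out = V_out/R = 3391.3/(2.25×10^6) = 0.0015072 A.
P_out = V_out I_out = 3391.3 × 0.0015072 = 5.1115 W.
P_in = P_out/η = 5.1115/0.905 = 5.6481 W.
I_in = P_in/V_in = 5.6481/240 = 0.0235 A.

I_in ≈ 0.0235 A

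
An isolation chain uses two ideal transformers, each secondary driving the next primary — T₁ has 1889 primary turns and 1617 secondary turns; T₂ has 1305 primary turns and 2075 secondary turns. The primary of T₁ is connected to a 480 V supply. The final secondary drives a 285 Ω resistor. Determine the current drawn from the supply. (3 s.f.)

I_supply ≈ 3.12 A

Secondary of T₁: V = 480.00 × 1617/1889 = 410.88 V.
Secondary of T₂: V = 410.88 × 2075/1305 = 653.32 V.
I_load = 653.32/285 = 2.2924 A, so P_out = 653.32 × 2.2924 = 1497.6 W.
All ideal ⇒ P_in = P_out, so I_supply = 1497.6/480 = 3.12 A.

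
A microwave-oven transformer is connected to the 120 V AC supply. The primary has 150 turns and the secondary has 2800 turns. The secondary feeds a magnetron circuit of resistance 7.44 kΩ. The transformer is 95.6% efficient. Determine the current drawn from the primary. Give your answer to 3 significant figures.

I_p ≈ 5.88 A

V_s = 120 × 2800/150 = 2240.0 V.
I_s = V_s/R = 2240.0/7440 = 0.30108 A.
P_out = V_s I_s = 2240.0 × 0.30108 = 674.41 W.
P_in = P_out/η = 674.41/0.956 = 705.45 W.
I_p = P_in/V_p = 705.45/120 = 5.88 A.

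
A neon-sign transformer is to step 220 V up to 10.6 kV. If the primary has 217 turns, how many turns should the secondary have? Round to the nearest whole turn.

N_s = 10455 turns

N_s/N_p = V_s/V_p, so N_s = 217 × 10600/220 = 10455.5 ≈ 10455 turns.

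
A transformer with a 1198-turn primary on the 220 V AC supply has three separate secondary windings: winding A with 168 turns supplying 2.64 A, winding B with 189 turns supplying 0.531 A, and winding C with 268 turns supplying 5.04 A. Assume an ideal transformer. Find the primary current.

V_A = 220 × 168/1198 = 30.851 V; V_B = 220 × 189/1198 = 34.708 V; V_C = 220 × 268/1198 = 49.215 V.
P_out = V_A I_A + V_B I_B + V_C I_C = 30.851×2.64 + 34.708×0.531 + 49.215×5.04 = 81.448 + 18.430 + 248.05 = 347.92 W.
Ideal ⇒ P_in = P_out, so I_p = P_out/V_p = 347.92/220 = 1.58 A.

I_p ≈ 1.58 A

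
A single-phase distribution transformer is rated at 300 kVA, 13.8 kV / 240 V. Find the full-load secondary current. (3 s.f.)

I_s = S/V_s = 300000/240 = 1250 A.

I_s ≈ 1250 A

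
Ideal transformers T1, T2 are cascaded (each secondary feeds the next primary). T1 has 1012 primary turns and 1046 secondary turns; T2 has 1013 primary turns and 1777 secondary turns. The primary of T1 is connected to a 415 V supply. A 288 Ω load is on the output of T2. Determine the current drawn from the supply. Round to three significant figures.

After T1: V = 415.00 × 1046/1012 = 428.94 V.
After T2: V = 428.94 × 1777/1013 = 752.45 V.
I_load = 752.45/288 = 2.6127 A, so P_out = 752.45 × 2.6127 = 1965.9 W.
All ideal ⇒ P_in = P_out, so I_supply = 1965.9/415 = 4.74 A.

I_supply ≈ 4.74 A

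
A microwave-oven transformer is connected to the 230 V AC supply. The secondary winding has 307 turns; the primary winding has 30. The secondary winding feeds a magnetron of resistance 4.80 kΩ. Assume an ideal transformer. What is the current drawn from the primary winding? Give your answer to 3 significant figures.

V_s = V_p × N_s/N_p = 230 × 307/30 = 2353.7 V.
I_s = V_s/R = 2353.7/4800 = 0.49035 A.
For an ideal transformer I_p N_p = I_s N_s, so I_p = 0.49035 × 307/30 = 5.02 A.

I_p ≈ 5.02 A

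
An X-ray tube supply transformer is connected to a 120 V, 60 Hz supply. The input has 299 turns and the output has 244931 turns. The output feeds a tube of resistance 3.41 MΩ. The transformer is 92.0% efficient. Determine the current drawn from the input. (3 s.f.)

I_in ≈ 25.7 A

V_out = 120 × 244931/299 = 98300 V.
I_out = V_out/R = 98300/(3.41×10^6) = 0.028827 A.
P_out = V_out I_out = 98300 × 0.028827 = 2833.7 W.
P_in = P_out/η = 2833.7/0.920 = 3080.1 W.
I_in = P_in/V_in = 3080.1/120 = 25.7 A.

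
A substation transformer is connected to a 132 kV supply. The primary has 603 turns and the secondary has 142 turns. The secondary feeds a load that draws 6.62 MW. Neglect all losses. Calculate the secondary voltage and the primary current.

V_s = V_p × N_s/N_p = 132000 × 142/603 = 31085 V.
I_s = P/V_s = 6.62×10^6/31085 = 212.97 A.
I_p = I_s × N_s/N_p = 212.97 × 142/603 = 50.2 A.

V_s ≈ 31100 V, I_p ≈ 50.2 A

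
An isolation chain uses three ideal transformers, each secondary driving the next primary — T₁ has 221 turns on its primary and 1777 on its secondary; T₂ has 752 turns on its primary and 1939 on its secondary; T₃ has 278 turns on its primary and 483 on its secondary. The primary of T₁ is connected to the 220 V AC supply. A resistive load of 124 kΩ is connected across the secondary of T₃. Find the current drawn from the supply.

I_supply ≈ 2.30 A

Secondary of T₁: V = 220.00 × 1777/221 = 1769.0 V.
Secondary of T₂: V = 1769.0 × 1939/752 = 4561.2 V.
Secondary of T₃: V = 4561.2 × 483/278 = 7924.7 V.
I_load = 7924.7/124000 = 0.063908 A, so P_out = 7924.7 × 0.063908 = 506.45 W.
All ideal ⇒ P_in = P_out, so I_supply = 506.45/220 = 2.30 A.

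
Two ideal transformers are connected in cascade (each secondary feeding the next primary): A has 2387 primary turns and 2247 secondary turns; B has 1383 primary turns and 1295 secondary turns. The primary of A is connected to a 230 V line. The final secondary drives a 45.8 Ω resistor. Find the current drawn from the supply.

Secondary of A: V = 230.00 × 2247/2387 = 216.51 V.
Secondary of B: V = 216.51 × 1295/1383 = 202.73 V.
I_load = 202.73/45.8 = 4.4265 A, so P_out = 202.73 × 4.4265 = 897.40 W.
All ideal ⇒ P_in = P_out, so I_supply = 897.40/230 = 3.90 A.

I_supply ≈ 3.90 A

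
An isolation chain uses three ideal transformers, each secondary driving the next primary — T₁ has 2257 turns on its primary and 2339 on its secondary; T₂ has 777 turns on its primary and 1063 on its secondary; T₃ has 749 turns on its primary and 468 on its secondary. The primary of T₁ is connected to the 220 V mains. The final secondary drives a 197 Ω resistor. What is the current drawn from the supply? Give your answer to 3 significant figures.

After T₁: V = 220.00 × 2339/2257 = 227.99 V.
After T₂: V = 227.99 × 1063/777 = 311.91 V.
After T₃: V = 311.91 × 468/749 = 194.89 V.
I_load = 194.89/197 = 0.98931 A, so P_out = 194.89 × 0.98931 = 192.81 W.
All ideal ⇒ P_in = P_out, so I_supply = 192.81/220 = 0.876 A.

I_supply ≈ 0.876 A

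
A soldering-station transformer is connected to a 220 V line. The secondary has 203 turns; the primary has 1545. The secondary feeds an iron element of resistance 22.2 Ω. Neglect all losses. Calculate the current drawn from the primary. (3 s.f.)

I_p ≈ 0.171 A

V_s = V_p × N_s/N_p = 220 × 203/1545 = 28.906 V.
I_s = V_s/R = 28.906/22.2 = 1.3021 A.
For an ideal transformer I_p N_p = I_s N_s, so I_p = 1.3021 × 203/1545 = 0.171 A.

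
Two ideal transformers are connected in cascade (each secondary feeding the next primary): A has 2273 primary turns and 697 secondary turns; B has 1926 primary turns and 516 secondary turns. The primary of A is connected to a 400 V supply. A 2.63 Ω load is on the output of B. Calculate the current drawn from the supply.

I_supply ≈ 1.03 A

After A: V = 400.00 × 697/2273 = 122.66 V.
After B: V = 122.66 × 516/1926 = 32.861 V.
I_load = 32.861/2.63 = 12.495 A, so P_out = 32.861 × 12.495 = 410.60 W.
All ideal ⇒ P_in = P_out, so I_supply = 410.60/400 = 1.03 A.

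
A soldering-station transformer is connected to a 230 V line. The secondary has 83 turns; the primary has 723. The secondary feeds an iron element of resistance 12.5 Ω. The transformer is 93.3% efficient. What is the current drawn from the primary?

V_s = 230 × 83/723 = 26.404 V.
I_s = V_s/R = 26.404/12.5 = 2.1123 A.
P_out = V_s I_s = 26.404 × 2.1123 = 55.773 W.
P_in = P_out/η = 55.773/0.933 = 59.778 W.
I_p = P_in/V_p = 59.778/230 = 0.260 A.

I_p ≈ 0.260 A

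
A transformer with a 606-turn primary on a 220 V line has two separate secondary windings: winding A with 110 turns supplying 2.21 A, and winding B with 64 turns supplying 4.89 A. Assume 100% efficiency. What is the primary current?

I_p ≈ 0.918 A

V_A = 220 × 110/606 = 39.934 V; V_B = 220 × 64/606 = 23.234 V.
P_out = V_A I_A + V_B I_B = 39.934×2.21 + 23.234×4.89 = 88.254 + 113.62 = 201.87 W.
Ideal ⇒ P_in = P_out, so I_p = P_out/V_p = 201.87/220 = 0.918 A.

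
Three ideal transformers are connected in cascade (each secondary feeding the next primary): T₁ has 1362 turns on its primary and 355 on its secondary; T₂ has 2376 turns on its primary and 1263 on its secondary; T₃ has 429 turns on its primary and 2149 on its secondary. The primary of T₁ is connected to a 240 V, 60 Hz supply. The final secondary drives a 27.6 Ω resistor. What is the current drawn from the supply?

Secondary of T₁: V = 240.00 × 355/1362 = 62.555 V.
Secondary of T₂: V = 62.555 × 1263/2376 = 33.252 V.
Secondary of T₃: V = 33.252 × 2149/429 = 166.57 V.
I_load = 166.57/27.6 = 6.0352 A, so P_out = 166.57 × 6.0352 = 1005.3 W.
All ideal ⇒ P_in = P_out, so I_supply = 1005.3/240 = 4.19 A.

I_supply ≈ 4.19 A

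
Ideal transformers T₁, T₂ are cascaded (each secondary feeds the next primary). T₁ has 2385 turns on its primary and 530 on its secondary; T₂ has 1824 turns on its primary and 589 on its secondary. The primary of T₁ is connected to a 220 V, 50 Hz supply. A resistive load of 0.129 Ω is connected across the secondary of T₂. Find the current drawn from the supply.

Secondary of T₁: V = 220.00 × 530/2385 = 48.889 V.
Secondary of T₂: V = 48.889 × 589/1824 = 15.787 V.
I_load = 15.787/0.129 = 122.38 A, so P_out = 15.787 × 122.38 = 1932.0 W.
All ideal ⇒ P_in = P_out, so I_supply = 1932.0/220 = 8.78 A.

I_supply ≈ 8.78 A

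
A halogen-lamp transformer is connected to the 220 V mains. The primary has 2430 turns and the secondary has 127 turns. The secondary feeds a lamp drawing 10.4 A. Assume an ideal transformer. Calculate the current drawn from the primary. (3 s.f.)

I_p ≈ 0.544 A

For an ideal transformer I_p N_p = I_s N_s, so I_p = 10.4 × 127/2430 = 0.544 A.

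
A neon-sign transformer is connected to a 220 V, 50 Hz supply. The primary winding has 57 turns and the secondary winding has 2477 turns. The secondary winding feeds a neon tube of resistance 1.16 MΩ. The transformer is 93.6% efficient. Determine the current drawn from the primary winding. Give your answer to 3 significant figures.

V_s = 220 × 2477/57 = 9560.4 V.
I_s = V_s/R = 9560.4/(1.16×10^6) = 0.0082417 A.
P_out = V_s I_s = 9560.4 × 0.0082417 = 78.793 W.
P_in = P_out/η = 78.793/0.936 = 84.181 W.
I_p = P_in/V_p = 84.181/220 = 0.383 A.

I_p ≈ 0.383 A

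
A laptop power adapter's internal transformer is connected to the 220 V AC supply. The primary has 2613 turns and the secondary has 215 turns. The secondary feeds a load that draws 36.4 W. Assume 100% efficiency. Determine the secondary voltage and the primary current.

V_s = V_p × N_s/N_p = 220 × 215/2613 = 18.102 V.
I_s = P/V_s = 36.4/18.102 = 2.0108 A.
I_p = I_s × N_s/N_p = 2.0108 × 215/2613 = 0.165 A.

V_s ≈ 18.1 V, I_p ≈ 0.165 A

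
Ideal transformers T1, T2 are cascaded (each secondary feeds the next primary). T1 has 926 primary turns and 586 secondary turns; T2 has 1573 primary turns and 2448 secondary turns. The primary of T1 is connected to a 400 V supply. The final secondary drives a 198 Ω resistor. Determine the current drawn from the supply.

I_supply ≈ 1.96 A

Secondary of T1: V = 400.00 × 586/926 = 253.13 V.
Secondary of T2: V = 253.13 × 2448/1573 = 393.94 V.
I_load = 393.94/198 = 1.9896 A, so P_out = 393.94 × 1.9896 = 783.78 W.
All ideal ⇒ P_in = P_out, so I_supply = 783.78/400 = 1.96 A.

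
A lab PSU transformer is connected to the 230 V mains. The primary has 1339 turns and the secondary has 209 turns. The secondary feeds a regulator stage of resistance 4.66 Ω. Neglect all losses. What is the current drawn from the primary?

I_p ≈ 1.20 A

V_s = V_p × N_s/N_p = 230 × 209/1339 = 35.900 V.
I_s = V_s/R = 35.900/4.66 = 7.7038 A.
For an ideal transformer I_p N_p = I_s N_s, so I_p = 7.7038 × 209/1339 = 1.20 A.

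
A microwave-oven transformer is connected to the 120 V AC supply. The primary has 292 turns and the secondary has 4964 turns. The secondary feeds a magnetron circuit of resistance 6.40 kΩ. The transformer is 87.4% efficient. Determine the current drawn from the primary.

I_p ≈ 6.20 A

V_s = 120 × 4964/292 = 2040.0 V.
I_s = V_s/R = 2040.0/6400 = 0.31875 A.
P_out = V_s I_s = 2040.0 × 0.31875 = 650.25 W.
P_in = P_out/η = 650.25/0.874 = 743.99 W.
I_p = P_in/V_p = 743.99/120 = 6.20 A.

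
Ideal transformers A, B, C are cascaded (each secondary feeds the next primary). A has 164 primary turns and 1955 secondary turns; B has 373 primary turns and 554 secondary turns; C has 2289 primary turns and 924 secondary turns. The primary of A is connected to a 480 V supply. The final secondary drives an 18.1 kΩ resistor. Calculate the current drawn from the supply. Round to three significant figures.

I_supply ≈ 1.35 A

Secondary of A: V = 480.00 × 1955/164 = 5722.0 V.
Secondary of B: V = 5722.0 × 554/373 = 8498.6 V.
Secondary of C: V = 8498.6 × 924/2289 = 3430.6 V.
I_load = 3430.6/18100 = 0.18954 A, so P_out = 3430.6 × 0.18954 = 650.23 W.
All ideal ⇒ P_in = P_out, so I_supply = 650.23/480 = 1.35 A.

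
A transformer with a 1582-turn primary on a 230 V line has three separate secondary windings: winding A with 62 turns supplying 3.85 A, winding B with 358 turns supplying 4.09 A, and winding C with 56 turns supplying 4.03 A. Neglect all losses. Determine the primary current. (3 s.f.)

V_A = 230 × 62/1582 = 9.0139 V; V_B = 230 × 358/1582 = 52.048 V; V_C = 230 × 56/1582 = 8.1416 V.
P_out = V_A I_A + V_B I_B + V_C I_C = 9.0139×3.85 + 52.048×4.09 + 8.1416×4.03 = 34.704 + 212.88 + 32.811 = 280.39 W.
Ideal ⇒ P_in = P_out, so I_p = P_out/V_p = 280.39/230 = 1.22 A.

I_p ≈ 1.22 A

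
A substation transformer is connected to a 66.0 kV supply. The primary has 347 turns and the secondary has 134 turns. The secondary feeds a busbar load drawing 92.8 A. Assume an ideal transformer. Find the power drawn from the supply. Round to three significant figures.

P ≈ 2.37×10^6 W

I_p = I_s × N_s/N_p = 92.8 × 134/347 = 35.836 A.
P = V_p I_p = 66000 × 35.836 = 2.37×10^6 W.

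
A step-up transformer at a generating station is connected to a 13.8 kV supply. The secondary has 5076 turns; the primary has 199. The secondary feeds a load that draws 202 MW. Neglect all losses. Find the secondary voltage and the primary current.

V_s = V_p × N_s/N_p = 13800 × 5076/199 = 352000 V.
I_s = P/V_s = 2.02×10^8/352000 = 573.86 A.
I_p = I_s × N_s/N_p = 573.86 × 5076/199 = 14600 A.

V_s ≈ 352000 V, I_p ≈ 14600 A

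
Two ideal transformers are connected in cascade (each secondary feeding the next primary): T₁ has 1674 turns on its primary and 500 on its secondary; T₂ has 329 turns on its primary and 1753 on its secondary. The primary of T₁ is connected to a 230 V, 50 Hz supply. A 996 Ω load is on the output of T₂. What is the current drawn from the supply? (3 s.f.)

After T₁: V = 230.00 × 500/1674 = 68.698 V.
After T₂: V = 68.698 × 1753/329 = 366.04 V.
I_load = 366.04/996 = 0.36751 A, so P_out = 366.04 × 0.36751 = 134.52 W.
All ideal ⇒ P_in = P_out, so I_supply = 134.52/230 = 0.585 A.

I_supply ≈ 0.585 A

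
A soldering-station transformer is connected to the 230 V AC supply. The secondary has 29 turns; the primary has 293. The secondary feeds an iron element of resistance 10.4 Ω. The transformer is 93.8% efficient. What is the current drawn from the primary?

I_p ≈ 0.231 A

V_s = 230 × 29/293 = 22.765 V.
I_s = V_s/R = 22.765/10.4 = 2.1889 A.
P_out = V_s I_s = 22.765 × 2.1889 = 49.829 W.
P_in = P_out/η = 49.829/0.938 = 53.123 W.
I_p = P_in/V_p = 53.123/230 = 0.231 A.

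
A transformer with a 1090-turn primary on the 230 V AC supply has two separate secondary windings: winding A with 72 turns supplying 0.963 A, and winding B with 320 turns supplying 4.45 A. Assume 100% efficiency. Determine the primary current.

V_A = 230 × 72/1090 = 15.193 V; V_B = 230 × 320/1090 = 67.523 V.
P_out = V_A I_A + V_B I_B = 15.193×0.963 + 67.523×4.45 = 14.631 + 300.48 = 315.11 W.
Ideal ⇒ P_in = P_out, so I_p = P_out/V_p = 315.11/230 = 1.37 A.

I_p ≈ 1.37 A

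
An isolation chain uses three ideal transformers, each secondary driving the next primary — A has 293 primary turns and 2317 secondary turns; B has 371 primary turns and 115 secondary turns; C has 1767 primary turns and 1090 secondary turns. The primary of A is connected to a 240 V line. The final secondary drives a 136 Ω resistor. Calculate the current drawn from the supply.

After A: V = 240.00 × 2317/293 = 1897.9 V.
After B: V = 1897.9 × 115/371 = 588.29 V.
After C: V = 588.29 × 1090/1767 = 362.90 V.
I_load = 362.90/136 = 2.6684 A, so P_out = 362.90 × 2.6684 = 968.34 W.
All ideal ⇒ P_in = P_out, so I_supply = 968.34/240 = 4.03 A.

I_supply ≈ 4.03 A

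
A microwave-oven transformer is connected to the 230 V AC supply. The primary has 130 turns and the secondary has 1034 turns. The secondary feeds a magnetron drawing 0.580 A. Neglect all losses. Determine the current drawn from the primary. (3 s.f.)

I_p ≈ 4.61 A

For an ideal transformer I_p N_p = I_s N_s, so I_p = 0.580 × 1034/130 = 4.61 A.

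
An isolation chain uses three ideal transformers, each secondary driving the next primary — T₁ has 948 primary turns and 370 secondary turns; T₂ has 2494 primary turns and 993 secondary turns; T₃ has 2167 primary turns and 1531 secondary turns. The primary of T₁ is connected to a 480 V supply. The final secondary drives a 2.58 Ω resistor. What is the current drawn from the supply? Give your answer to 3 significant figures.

After T₁: V = 480.00 × 370/948 = 187.34 V.
After T₂: V = 187.34 × 993/2494 = 74.591 V.
After T₃: V = 74.591 × 1531/2167 = 52.699 V.
I_load = 52.699/2.58 = 20.426 A, so P_out = 52.699 × 20.426 = 1076.4 W.
All ideal ⇒ P_in = P_out, so I_supply = 1076.4/480 = 2.24 A.

I_supply ≈ 2.24 A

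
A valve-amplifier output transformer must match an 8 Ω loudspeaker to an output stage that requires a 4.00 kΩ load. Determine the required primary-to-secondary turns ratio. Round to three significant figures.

Z_p/Z_s = (N_p/N_s)², so N_p/N_s = √(4000/8) = √500 = 22.4.

N_p/N_s ≈ 22.4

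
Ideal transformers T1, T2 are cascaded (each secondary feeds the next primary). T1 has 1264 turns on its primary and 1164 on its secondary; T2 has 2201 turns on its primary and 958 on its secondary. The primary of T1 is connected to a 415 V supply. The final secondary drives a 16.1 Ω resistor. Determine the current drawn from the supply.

After T1: V = 415.00 × 1164/1264 = 382.17 V.
After T2: V = 382.17 × 958/2201 = 166.34 V.
I_load = 166.34/16.1 = 10.332 A, so P_out = 166.34 × 10.332 = 1718.6 W.
All ideal ⇒ P_in = P_out, so I_supply = 1718.6/415 = 4.14 A.

I_supply ≈ 4.14 A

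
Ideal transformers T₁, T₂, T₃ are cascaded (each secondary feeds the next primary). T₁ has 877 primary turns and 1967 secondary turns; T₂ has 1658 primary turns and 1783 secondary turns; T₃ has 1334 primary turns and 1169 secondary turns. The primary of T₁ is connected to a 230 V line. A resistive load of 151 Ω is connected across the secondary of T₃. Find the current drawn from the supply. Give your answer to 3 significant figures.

I_supply ≈ 6.80 A

Secondary of T₁: V = 230.00 × 1967/877 = 515.86 V.
Secondary of T₂: V = 515.86 × 1783/1658 = 554.75 V.
Secondary of T₃: V = 554.75 × 1169/1334 = 486.14 V.
I_load = 486.14/151 = 3.2194 A, so P_out = 486.14 × 3.2194 = 1565.1 W.
All ideal ⇒ P_in = P_out, so I_supply = 1565.1/230 = 6.80 A.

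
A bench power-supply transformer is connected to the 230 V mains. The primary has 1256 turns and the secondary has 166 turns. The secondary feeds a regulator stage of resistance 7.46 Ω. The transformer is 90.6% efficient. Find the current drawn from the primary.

V_s = 230 × 166/1256 = 30.398 V.
I_s = V_s/R = 30.398/7.46 = 4.0748 A.
P_out = V_s I_s = 30.398 × 4.0748 = 123.87 W.
P_in = P_out/η = 123.87/0.906 = 136.72 W.
I_p = P_in/V_p = 136.72/230 = 0.594 A.

I_p ≈ 0.594 A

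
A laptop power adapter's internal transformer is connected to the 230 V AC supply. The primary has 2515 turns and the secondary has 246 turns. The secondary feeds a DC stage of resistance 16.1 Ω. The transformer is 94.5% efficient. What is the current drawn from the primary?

I_p ≈ 0.145 A

V_s = 230 × 246/2515 = 22.497 V.
I_s = V_s/R = 22.497/16.1 = 1.3973 A.
P_out = V_s I_s = 22.497 × 1.3973 = 31.436 W.
P_in = P_out/η = 31.436/0.945 = 33.265 W.
I_p = P_in/V_p = 33.265/230 = 0.145 A.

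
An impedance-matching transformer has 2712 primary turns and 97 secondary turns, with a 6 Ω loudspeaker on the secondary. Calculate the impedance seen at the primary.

Z_p = (N_p/N_s)² × Z_s = (2712/97)² × 6 = 4690 Ω.

Z_p ≈ 4690 Ω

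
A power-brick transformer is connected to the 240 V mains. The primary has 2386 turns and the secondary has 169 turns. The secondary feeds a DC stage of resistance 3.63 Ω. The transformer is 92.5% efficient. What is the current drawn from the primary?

V_s = 240 × 169/2386 = 16.999 V.
I_s = V_s/R = 16.999/3.63 = 4.6830 A.
P_out = V_s I_s = 16.999 × 4.6830 = 79.606 W.
P_in = P_out/η = 79.606/0.925 = 86.061 W.
I_p = P_in/V_p = 86.061/240 = 0.359 A.

I_p ≈ 0.359 A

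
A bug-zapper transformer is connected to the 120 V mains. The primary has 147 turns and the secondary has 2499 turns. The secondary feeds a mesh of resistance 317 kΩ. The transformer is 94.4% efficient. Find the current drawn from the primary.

I_p ≈ 0.116 A

V_s = 120 × 2499/147 = 2040.0 V.
I_s = V_s/R = 2040.0/317000 = 0.0064353 A.
P_out = V_s I_s = 2040.0 × 0.0064353 = 13.128 W.
P_in = P_out/η = 13.128/0.944 = 13.907 W.
I_p = P_in/V_p = 13.907/120 = 0.116 A.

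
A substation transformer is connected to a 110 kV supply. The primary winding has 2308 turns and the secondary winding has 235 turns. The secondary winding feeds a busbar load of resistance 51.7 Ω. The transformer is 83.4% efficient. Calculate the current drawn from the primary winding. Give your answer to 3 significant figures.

I_p ≈ 26.4 A

V_s = 110000 × 235/2308 = 11200 V.
I_s = V_s/R = 11200/51.7 = 216.64 A.
P_out = V_s I_s = 11200 × 216.64 = 2.4264×10^6 W.
P_in = P_out/η = 2.4264×10^6/0.834 = 2.9093×10^6 W.
I_p = P_in/V_p = 2.9093×10^6/110000 = 26.4 A.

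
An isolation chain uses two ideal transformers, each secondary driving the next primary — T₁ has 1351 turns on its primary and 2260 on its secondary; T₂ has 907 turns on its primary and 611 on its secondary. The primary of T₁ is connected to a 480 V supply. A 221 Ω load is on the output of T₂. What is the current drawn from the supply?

Secondary of T₁: V = 480.00 × 2260/1351 = 802.96 V.
Secondary of T₂: V = 802.96 × 611/907 = 540.91 V.
I_load = 540.91/221 = 2.4476 A, so P_out = 540.91 × 2.4476 = 1323.9 W.
All ideal ⇒ P_in = P_out, so I_supply = 1323.9/480 = 2.76 A.

I_supply ≈ 2.76 A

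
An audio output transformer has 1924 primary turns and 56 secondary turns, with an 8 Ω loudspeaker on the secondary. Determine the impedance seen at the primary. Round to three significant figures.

Z_p = (N_p/N_s)² × Z_s = (1924/56)² × 8 = 9440 Ω.

Z_p ≈ 9440 Ω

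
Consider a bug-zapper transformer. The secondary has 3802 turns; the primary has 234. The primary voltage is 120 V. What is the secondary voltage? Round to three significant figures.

V_s ≈ 1950 V

V_s/V_p = N_s/N_p, so V_s = 120 × 3802/234 = 1950 V.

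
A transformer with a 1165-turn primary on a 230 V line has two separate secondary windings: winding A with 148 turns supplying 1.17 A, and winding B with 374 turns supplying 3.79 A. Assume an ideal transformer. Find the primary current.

V_A = 230 × 148/1165 = 29.219 V; V_B = 230 × 374/1165 = 73.837 V.
P_out = V_A I_A + V_B I_B = 29.219×1.17 + 73.837×3.79 = 34.186 + 279.84 = 314.03 W.
Ideal ⇒ P_in = P_out, so I_p = P_out/V_p = 314.03/230 = 1.37 A.

I_p ≈ 1.37 A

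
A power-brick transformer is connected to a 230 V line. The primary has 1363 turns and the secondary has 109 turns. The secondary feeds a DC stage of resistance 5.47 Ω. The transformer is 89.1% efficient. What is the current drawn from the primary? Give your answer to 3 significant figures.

V_s = 230 × 109/1363 = 18.393 V.
I_s = V_s/R = 18.393/5.47 = 3.3626 A.
P_out = V_s I_s = 18.393 × 3.3626 = 61.849 W.
P_in = P_out/η = 61.849/0.891 = 69.415 W.
I_p = P_in/V_p = 69.415/230 = 0.302 A.

I_p ≈ 0.302 A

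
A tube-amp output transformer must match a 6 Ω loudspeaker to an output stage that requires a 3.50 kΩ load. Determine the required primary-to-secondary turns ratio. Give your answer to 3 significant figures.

Z_p/Z_s = (N_p/N_s)², so N_p/N_s = √(3500/6) = √583 = 24.2.

N_p/N_s ≈ 24.2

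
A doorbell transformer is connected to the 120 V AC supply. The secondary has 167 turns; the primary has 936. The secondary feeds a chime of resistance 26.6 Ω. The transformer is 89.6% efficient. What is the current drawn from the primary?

I_p ≈ 0.160 A

V_s = 120 × 167/936 = 21.410 V.
I_s = V_s/R = 21.410/26.6 = 0.80490 A.
P_out = V_s I_s = 21.410 × 0.80490 = 17.233 W.
P_in = P_out/η = 17.233/0.896 = 19.233 W.
I_p = P_in/V_p = 19.233/120 = 0.160 A.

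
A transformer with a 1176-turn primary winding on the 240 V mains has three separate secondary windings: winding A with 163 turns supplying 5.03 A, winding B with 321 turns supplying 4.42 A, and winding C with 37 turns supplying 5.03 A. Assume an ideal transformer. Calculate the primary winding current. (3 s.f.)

I_p ≈ 2.06 A

V_A = 240 × 163/1176 = 33.265 V; V_B = 240 × 321/1176 = 65.510 V; V_C = 240 × 37/1176 = 7.5510 V.
P_out = V_A I_A + V_B I_B + V_C I_C = 33.265×5.03 + 65.510×4.42 + 7.5510×5.03 = 167.32 + 289.56 + 37.982 = 494.86 W.
Ideal ⇒ P_in = P_out, so I_p = P_out/V_p = 494.86/240 = 2.06 A.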